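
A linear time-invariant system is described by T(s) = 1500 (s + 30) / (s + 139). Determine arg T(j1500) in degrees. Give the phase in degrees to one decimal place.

∠(j1500 + 30) = arctan(1500/30) = 88.85°
∠(j1500 + 139) = arctan(1500/139) = 84.71°
∠T(j1500) = 88.85° − 84.71° = 4.15°

4.1 deg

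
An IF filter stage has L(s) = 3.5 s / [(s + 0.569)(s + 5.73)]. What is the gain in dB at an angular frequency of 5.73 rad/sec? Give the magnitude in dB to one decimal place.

|j5.73| = 5.73
|j5.73 + 0.569| = √(5.73² + 0.569²) = 5.758
|j5.73 + 5.73| = √(5.73² + 5.73²) = 8.103
|L(j5.73)| = 3.5 × 5.73 / (5.758 × 8.103) = 0.4298
20 log₁₀(0.4298) = -7.33 dB

-7.3 dB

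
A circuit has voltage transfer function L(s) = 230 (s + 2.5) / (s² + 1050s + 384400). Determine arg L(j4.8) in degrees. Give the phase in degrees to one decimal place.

∠(j4.8 + 2.5) = arctan(4.8/2.5) = 62.49°
∠[(j4.8)² + 1050(j4.8) + 384400] = ∠[3.8438e+05 + j5040] = 0.75°
∠L(j4.8) = 62.49° − 0.75° = 61.74°

61.7°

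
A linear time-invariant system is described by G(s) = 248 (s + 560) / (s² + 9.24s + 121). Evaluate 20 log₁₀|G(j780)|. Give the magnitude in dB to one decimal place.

-8.1 dB

|j780 + 560| = √(780² + 560²) = 960.2
|(j780)² + 9.24(j780) + 121| = |-6.0828e+05 + j7207.2| = 6.083e+05
|G(j780)| = 248 × 960.2 / 6.083e+05 = 0.39146
20 log₁₀(0.39146) = -8.15 dB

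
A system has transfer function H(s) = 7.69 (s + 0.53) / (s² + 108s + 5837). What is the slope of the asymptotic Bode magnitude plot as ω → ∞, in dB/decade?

With 1 zero and 2 poles, the high-frequency asymptotic slope is 20 × (1 − 2) = -20 dB/decade.

-20 dB/decade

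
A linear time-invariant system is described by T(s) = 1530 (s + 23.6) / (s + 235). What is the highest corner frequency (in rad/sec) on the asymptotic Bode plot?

235 rad/sec

Break frequencies occur at each pole and zero magnitude: 23.6 rad/sec, 235 rad/sec.
The highest is 235 rad/sec.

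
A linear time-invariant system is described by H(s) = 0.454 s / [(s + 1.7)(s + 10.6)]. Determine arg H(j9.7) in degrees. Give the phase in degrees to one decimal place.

-32.5°

∠(j9.7) = 90.00°
∠(j9.7 + 1.7) = arctan(9.7/1.7) = 80.06°
∠(j9.7 + 10.6) = arctan(9.7/10.6) = 42.46°
∠H(j9.7) = 90.00° − (80.06° + 42.46°) = -32.52°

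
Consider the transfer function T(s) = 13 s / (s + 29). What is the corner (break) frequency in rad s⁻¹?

29 rad s⁻¹

The single real pole at s = −29 gives a corner at ω = 29 rad s⁻¹.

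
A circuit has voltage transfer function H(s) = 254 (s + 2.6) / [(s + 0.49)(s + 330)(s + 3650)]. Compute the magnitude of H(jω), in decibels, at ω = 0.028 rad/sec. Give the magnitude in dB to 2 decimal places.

-59.04 dB

|j0.028 + 2.6| = √(0.028² + 2.6²) = 2.6
|j0.028 + 0.49| = √(0.028² + 0.49²) = 0.4908
|j0.028 + 330| = √(0.028² + 330²) = 330
|j0.028 + 3650| = √(0.028² + 3650²) = 3650
|H(j0.028)| = 254 × 2.6 / (0.4908 × 330 × 3650) = 0.0011172
20 log₁₀(0.0011172) = -59.038 dB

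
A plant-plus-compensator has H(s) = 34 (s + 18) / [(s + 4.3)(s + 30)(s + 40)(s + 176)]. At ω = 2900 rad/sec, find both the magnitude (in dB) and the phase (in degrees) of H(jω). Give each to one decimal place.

|j2900 + 18| = √(2900² + 18²) = 2900
|j2900 + 4.3| = √(2900² + 4.3²) = 2900
|j2900 + 30| = √(2900² + 30²) = 2900
|j2900 + 40| = √(2900² + 40²) = 2900
|j2900 + 176| = √(2900² + 176²) = 2905
|H(j2900)| = 34 × 2900 / (2900 × 2900 × 2900 × 2905) = 1.3913e-09
20 log₁₀(1.3913e-09) = -177.13 dB
∠(j2900 + 18) = arctan(2900/18) = 89.64°
∠(j2900 + 4.3) = arctan(2900/4.3) = 89.92°
∠(j2900 + 30) = arctan(2900/30) = 89.41°
∠(j2900 + 40) = arctan(2900/40) = 89.21°
∠(j2900 + 176) = arctan(2900/176) = 86.53°
∠H(j2900) = 89.64° − (89.92° + 89.41° + 89.21° + 86.53°) = -265.41°

|H| = -177.1 dB, ∠H = -265.4°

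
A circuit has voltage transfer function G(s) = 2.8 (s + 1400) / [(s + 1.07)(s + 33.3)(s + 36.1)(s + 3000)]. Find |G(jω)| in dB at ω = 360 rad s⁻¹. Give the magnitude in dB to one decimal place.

-150.9 dB

|j360 + 1400| = √(360² + 1400²) = 1446
|j360 + 1.07| = √(360² + 1.07²) = 360
|j360 + 33.3| = √(360² + 33.3²) = 361.5
|j360 + 36.1| = √(360² + 36.1²) = 361.8
|j360 + 3000| = √(360² + 3000²) = 3022
|G(j360)| = 2.8 × 1446 / (360 × 361.5 × 361.8 × 3022) = 2.8447e-08
20 log₁₀(2.8447e-08) = -150.92 dB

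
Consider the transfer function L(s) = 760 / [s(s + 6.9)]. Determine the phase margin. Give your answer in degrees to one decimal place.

14.3 deg

Gain crossover: |L(jω)| = 1 at ω ≈ 27.1 rad s⁻¹.
∠L(j27.1) = −90° − arctan(27.1/6.9) ≈ -165.74°
PM = 180° + (-165.74°) = 14.26°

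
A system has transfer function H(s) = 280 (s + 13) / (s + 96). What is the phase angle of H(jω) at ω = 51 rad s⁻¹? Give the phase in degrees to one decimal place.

47.7°

∠(j51 + 13) = arctan(51/13) = 75.70°
∠(j51 + 96) = arctan(51/96) = 27.98°
∠H(j51) = 75.70° − 27.98° = 47.72°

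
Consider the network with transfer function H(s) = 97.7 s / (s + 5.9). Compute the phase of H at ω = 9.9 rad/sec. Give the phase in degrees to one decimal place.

30.8°

∠(j9.9) = 90.00°
∠(j9.9 + 5.9) = arctan(9.9/5.9) = 59.21°
∠H(j9.9) = 90.00° − 59.21° = 30.79°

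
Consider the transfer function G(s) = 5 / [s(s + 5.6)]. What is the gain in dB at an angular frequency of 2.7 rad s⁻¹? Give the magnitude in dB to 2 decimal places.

-10.52 dB

|j2.7 + 5.6| = √(2.7² + 5.6²) = 6.217
|j2.7| = 2.7
|G(j2.7)| = 5 / (6.217 × 2.7) = 0.29787
20 log₁₀(0.29787) = -10.519 dB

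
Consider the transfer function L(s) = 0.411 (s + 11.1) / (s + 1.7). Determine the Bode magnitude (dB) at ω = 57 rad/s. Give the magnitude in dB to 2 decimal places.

|j57 + 11.1| = √(57² + 11.1²) = 58.07
|j57 + 1.7| = √(57² + 1.7²) = 57.03
|L(j57)| = 0.411 × 58.07 / 57.03 = 0.41853
20 log₁₀(0.41853) = -7.565 dB

-7.57 dB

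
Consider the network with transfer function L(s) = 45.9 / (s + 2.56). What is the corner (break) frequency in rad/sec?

2.56 rad/sec

The single real pole at s = −2.56 gives a corner at ω = 2.56 rad/sec.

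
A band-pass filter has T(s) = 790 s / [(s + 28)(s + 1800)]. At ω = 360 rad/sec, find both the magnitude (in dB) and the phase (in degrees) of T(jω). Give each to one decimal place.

|j360| = 360
|j360 + 28| = √(360² + 28²) = 361.1
|j360 + 1800| = √(360² + 1800²) = 1836
|T(j360)| = 790 × 360 / (361.1 × 1836) = 0.42907
20 log₁₀(0.42907) = -7.35 dB
∠(j360) = 90.00°
∠(j360 + 28) = arctan(360/28) = 85.55°
∠(j360 + 1800) = arctan(360/1800) = 11.31°
∠T(j360) = 90.00° − (85.55° + 11.31°) = -6.86°

|T| = -7.3 dB, ∠T = -6.9°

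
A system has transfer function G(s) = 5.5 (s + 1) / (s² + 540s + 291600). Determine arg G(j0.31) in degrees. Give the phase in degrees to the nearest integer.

∠(j0.31 + 1) = arctan(0.31/1) = 17.22°
∠[(j0.31)² + 540(j0.31) + 291600] = ∠[2.916e+05 + j167.4] = 0.03°
∠G(j0.31) = 17.22° − 0.03° = 17.19°

17 deg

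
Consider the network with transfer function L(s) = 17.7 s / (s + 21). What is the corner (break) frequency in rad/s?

21 rad/s

The single real pole at s = −21 gives a corner at ω = 21 rad/s.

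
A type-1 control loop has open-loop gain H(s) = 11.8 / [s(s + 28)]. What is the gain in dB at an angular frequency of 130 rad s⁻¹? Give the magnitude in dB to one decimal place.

-63.3 dB

|j130 + 28| = √(130² + 28²) = 133
|j130| = 130
|H(j130)| = 11.8 / (133 × 130) = 0.00068257
20 log₁₀(0.00068257) = -63.32 dB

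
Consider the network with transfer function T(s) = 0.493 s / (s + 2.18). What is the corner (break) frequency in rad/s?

2.18 rad/s

The single real pole at s = −2.18 gives a corner at ω = 2.18 rad/s.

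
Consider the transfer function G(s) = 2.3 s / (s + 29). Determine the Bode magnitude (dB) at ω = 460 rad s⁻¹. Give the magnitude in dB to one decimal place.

7.2 dB

|j460| = 460
|j460 + 29| = √(460² + 29²) = 460.9
|G(j460)| = 2.3 × 460 / 460.9 = 2.2954
20 log₁₀(2.2954) = 7.22 dB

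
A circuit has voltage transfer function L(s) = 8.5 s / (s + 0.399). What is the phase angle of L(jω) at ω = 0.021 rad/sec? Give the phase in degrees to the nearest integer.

87 deg

∠(j0.021) = 90.00°
∠(j0.021 + 0.399) = arctan(0.021/0.399) = 3.01°
∠L(j0.021) = 90.00° − 3.01° = 86.99°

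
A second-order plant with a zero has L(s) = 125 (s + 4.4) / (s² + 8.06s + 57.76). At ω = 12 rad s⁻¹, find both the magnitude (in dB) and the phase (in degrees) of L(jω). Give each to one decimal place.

|L| = 21.8 dB, ∠L = -61.9°

|j12 + 4.4| = √(12² + 4.4²) = 12.78
|(j12)² + 8.06(j12) + 57.76| = |-86.24 + j96.72| = 129.6
|L(j12)| = 125 × 12.78 / 129.6 = 12.329
20 log₁₀(12.329) = 21.82 dB
∠(j12 + 4.4) = arctan(12/4.4) = 69.86°
∠[(j12)² + 8.06(j12) + 57.76] = ∠[-86.24 + j96.72] = 131.72°
∠L(j12) = 69.86° − 131.72° = -61.86°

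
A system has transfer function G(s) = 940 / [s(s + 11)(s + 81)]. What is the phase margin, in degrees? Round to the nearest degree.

84°

Gain crossover: |G(jω)| = 1 at ω ≈ 1.05 rad/s.
∠G(j1.05) = −90° − arctan(1.05/11) − arctan(1.05/81) ≈ -96.20°
PM = 180° + (-96.20°) = 83.80°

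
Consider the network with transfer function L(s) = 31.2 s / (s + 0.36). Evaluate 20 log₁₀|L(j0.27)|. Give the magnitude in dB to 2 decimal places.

|j0.27| = 0.27
|j0.27 + 0.36| = √(0.27² + 0.36²) = 0.45
|L(j0.27)| = 31.2 × 0.27 / 0.45 = 18.72
20 log₁₀(18.72) = 25.446 dB

25.45 dB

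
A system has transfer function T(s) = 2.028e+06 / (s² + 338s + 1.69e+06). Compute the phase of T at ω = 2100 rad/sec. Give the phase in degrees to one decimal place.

-165.4°

∠[(j2100)² + 338(j2100) + 1.69e+06] = ∠[-2.72e+06 + j7.098e+05] = 165.37°
∠T(j2100) = −165.37° = -165.37°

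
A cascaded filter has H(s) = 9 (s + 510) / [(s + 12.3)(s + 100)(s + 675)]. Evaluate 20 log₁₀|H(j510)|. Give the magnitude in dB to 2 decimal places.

-90.77 dB

|j510 + 510| = √(510² + 510²) = 721.2
|j510 + 12.3| = √(510² + 12.3²) = 510.1
|j510 + 100| = √(510² + 100²) = 519.7
|j510 + 675| = √(510² + 675²) = 846
|H(j510)| = 9 × 721.2 / (510.1 × 519.7 × 846) = 2.894e-05
20 log₁₀(2.894e-05) = -90.770 dB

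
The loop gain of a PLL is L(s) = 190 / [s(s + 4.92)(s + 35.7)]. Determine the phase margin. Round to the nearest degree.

Gain crossover: |L(jω)| = 1 at ω ≈ 1.06 rad/s.
∠L(j1.06) = −90° − arctan(1.06/4.92) − arctan(1.06/35.7) ≈ -103.82°
PM = 180° + (-103.82°) = 76.18°

76°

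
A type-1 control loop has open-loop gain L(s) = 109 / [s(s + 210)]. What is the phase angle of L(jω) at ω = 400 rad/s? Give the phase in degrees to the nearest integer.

∠(j400 + 210) = arctan(400/210) = 62.30°
∠(j400) = 90.00°
∠L(j400) = − (62.30° + 90.00°) = -152.30°

-152°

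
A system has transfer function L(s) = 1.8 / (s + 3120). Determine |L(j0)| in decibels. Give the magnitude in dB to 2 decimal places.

-64.78 dB

L(0) = 1.8 / 3120 = 0.00057692
20 log₁₀(0.00057692) = -64.778 dB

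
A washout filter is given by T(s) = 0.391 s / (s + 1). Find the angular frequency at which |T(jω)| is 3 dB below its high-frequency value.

1 rad s⁻¹

For a single-pole high-pass, the −3 dB point is at the pole: ω = 1 rad s⁻¹.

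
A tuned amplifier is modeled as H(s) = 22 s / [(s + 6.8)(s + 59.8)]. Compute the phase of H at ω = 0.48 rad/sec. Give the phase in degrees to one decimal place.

∠(j0.48) = 90.00°
∠(j0.48 + 6.8) = arctan(0.48/6.8) = 4.04°
∠(j0.48 + 59.8) = arctan(0.48/59.8) = 0.46°
∠H(j0.48) = 90.00° − (4.04° + 0.46°) = 85.50°

85.5°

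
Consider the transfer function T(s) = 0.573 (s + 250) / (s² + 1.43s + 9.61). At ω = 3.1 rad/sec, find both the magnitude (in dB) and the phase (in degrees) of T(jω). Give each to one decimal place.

|T| = 30.2 dB, ∠T = -89.3 deg

|j3.1 + 250| = √(3.1² + 250²) = 250
|(j3.1)² + 1.43(j3.1) + 9.61| = |-1.7764e-15 + j4.433| = 4.433
|T(j3.1)| = 0.573 × 250 / 4.433 = 32.317
20 log₁₀(32.317) = 30.19 dB
∠(j3.1 + 250) = arctan(3.1/250) = 0.71°
∠[(j3.1)² + 1.43(j3.1) + 9.61] = ∠[-1.7764e-15 + j4.433] = 90.00°
∠T(j3.1) = 0.71° − 90.00° = -89.29°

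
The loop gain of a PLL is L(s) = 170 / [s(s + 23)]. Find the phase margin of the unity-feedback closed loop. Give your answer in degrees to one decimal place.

Gain crossover: |L(jω)| = 1 at ω ≈ 7.07 rad s⁻¹.
∠L(j7.07) = −90° − arctan(7.07/23) ≈ -107.08°
PM = 180° + (-107.08°) = 72.92°

72.9 deg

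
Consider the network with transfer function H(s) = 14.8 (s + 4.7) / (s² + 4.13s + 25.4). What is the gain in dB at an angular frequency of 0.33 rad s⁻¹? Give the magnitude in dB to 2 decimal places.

8.80 dB

|j0.33 + 4.7| = √(0.33² + 4.7²) = 4.712
|(j0.33)² + 4.13(j0.33) + 25.4| = |25.291 + j1.3629| = 25.33
|H(j0.33)| = 14.8 × 4.712 / 25.33 = 2.7532
20 log₁₀(2.7532) = 8.797 dB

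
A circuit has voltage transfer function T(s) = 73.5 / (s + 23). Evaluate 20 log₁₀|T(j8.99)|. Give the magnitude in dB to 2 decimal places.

9.47 dB

|j8.99 + 23| = √(8.99² + 23²) = 24.69
|T(j8.99)| = 73.5 / 24.69 = 2.9764
20 log₁₀(2.9764) = 9.474 dB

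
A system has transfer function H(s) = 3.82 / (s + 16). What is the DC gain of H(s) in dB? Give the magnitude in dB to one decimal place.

H(0) = 3.82 / 16 = 0.23875
20 log₁₀(0.23875) = -12.44 dB

-12.4 dB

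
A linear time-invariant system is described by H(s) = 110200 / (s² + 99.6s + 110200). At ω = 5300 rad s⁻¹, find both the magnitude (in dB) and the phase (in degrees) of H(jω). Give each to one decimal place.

|(j5300)² + 99.6(j5300) + 110200| = |-2.798e+07 + j5.2788e+05| = 2.798e+07
|H(j5300)| = 110200 / 2.798e+07 = 0.0039379
20 log₁₀(0.0039379) = -48.09 dB
∠[(j5300)² + 99.6(j5300) + 110200] = ∠[-2.798e+07 + j5.2788e+05] = 178.92°
∠H(j5300) = −178.92° = -178.92°

|H| = -48.1 dB, ∠H = -178.9°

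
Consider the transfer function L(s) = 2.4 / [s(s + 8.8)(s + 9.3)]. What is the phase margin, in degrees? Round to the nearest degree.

90 deg

Gain crossover: |L(jω)| = 1 at ω ≈ 0.0293 rad/s.
∠L(j0.0293) = −90° − arctan(0.0293/8.8) − arctan(0.0293/9.3) ≈ -90.37°
PM = 180° + (-90.37°) = 89.63°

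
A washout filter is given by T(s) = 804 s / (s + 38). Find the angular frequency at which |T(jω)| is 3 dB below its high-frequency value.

For a single-pole high-pass, the −3 dB point is at the pole: ω = 38 rad/sec.

38 rad/sec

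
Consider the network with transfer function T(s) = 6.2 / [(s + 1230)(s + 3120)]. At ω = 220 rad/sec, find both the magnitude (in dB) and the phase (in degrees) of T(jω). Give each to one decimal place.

|j220 + 1230| = √(220² + 1230²) = 1250
|j220 + 3120| = √(220² + 3120²) = 3128
|T(j220)| = 6.2 / (1250 × 3128) = 1.5864e-06
20 log₁₀(1.5864e-06) = -115.99 dB
∠(j220 + 1230) = arctan(220/1230) = 10.14°
∠(j220 + 3120) = arctan(220/3120) = 4.03°
∠T(j220) = − (10.14° + 4.03°) = -14.17°

|T| = -116.0 dB, ∠T = -14.2 deg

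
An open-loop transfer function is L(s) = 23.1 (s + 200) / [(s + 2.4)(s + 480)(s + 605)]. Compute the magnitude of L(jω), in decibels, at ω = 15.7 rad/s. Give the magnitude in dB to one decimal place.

-60.0 dB

|j15.7 + 200| = √(15.7² + 200²) = 200.6
|j15.7 + 2.4| = √(15.7² + 2.4²) = 15.88
|j15.7 + 480| = √(15.7² + 480²) = 480.3
|j15.7 + 605| = √(15.7² + 605²) = 605.2
|L(j15.7)| = 23.1 × 200.6 / (15.88 × 480.3 × 605.2) = 0.0010039
20 log₁₀(0.0010039) = -59.97 dB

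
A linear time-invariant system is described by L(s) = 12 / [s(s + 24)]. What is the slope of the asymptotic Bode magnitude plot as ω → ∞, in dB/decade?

-40 dB/decade

With 0 zeros and 2 poles, the high-frequency asymptotic slope is 20 × (0 − 2) = -40 dB/decade.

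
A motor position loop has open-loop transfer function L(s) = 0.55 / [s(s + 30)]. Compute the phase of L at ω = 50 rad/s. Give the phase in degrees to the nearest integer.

-149°

∠(j50 + 30) = arctan(50/30) = 59.04°
∠(j50) = 90.00°
∠L(j50) = − (59.04° + 90.00°) = -149.04°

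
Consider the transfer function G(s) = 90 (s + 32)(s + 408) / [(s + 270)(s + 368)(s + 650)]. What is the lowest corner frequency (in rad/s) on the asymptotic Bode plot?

Break frequencies occur at each pole and zero magnitude: 32 rad/s, 270 rad/s, 368 rad/s, 408 rad/s, 650 rad/s.
The lowest is 32 rad/s.

32 rad/s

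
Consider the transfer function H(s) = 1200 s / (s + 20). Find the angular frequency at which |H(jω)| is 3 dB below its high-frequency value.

For a single-pole high-pass, the −3 dB point is at the pole: ω = 20 rad/s.

20 rad/s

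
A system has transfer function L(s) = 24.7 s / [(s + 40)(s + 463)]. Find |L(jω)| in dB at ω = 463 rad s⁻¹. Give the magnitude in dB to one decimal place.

|j463| = 463
|j463 + 40| = √(463² + 40²) = 464.7
|j463 + 463| = √(463² + 463²) = 654.8
|L(j463)| = 24.7 × 463 / (464.7 × 654.8) = 0.037583
20 log₁₀(0.037583) = -28.50 dB

-28.5 dB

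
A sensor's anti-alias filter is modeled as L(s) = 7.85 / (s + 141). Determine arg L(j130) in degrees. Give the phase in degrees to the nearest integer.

-43°

∠(j130 + 141) = arctan(130/141) = 42.68°
∠L(j130) = −42.68° = -42.68°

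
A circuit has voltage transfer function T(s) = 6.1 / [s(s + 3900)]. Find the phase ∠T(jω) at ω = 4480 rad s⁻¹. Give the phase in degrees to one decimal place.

∠(j4480 + 3900) = arctan(4480/3900) = 48.96°
∠(j4480) = 90.00°
∠T(j4480) = − (48.96° + 90.00°) = -138.96°

-139.0°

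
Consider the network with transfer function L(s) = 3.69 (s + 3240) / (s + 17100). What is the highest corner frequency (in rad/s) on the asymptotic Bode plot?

17100 rad/s

Break frequencies occur at each pole and zero magnitude: 3240 rad/s, 17100 rad/s.
The highest is 17100 rad/s.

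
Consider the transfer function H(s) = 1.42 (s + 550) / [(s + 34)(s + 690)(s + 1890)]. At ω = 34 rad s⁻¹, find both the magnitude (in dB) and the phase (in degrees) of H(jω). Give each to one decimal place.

|H| = -98.1 dB, ∠H = -45.3°

|j34 + 550| = √(34² + 550²) = 551
|j34 + 34| = √(34² + 34²) = 48.08
|j34 + 690| = √(34² + 690²) = 690.8
|j34 + 1890| = √(34² + 1890²) = 1890
|H(j34)| = 1.42 × 551 / (48.08 × 690.8 × 1890) = 1.2462e-05
20 log₁₀(1.2462e-05) = -98.09 dB
∠(j34 + 550) = arctan(34/550) = 3.54°
∠(j34 + 34) = arctan(34/34) = 45.00°
∠(j34 + 690) = arctan(34/690) = 2.82°
∠(j34 + 1890) = arctan(34/1890) = 1.03°
∠H(j34) = 3.54° − (45.00° + 2.82° + 1.03°) = -45.31°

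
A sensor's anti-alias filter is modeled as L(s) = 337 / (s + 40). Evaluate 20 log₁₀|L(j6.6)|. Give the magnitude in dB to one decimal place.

|j6.6 + 40| = √(6.6² + 40²) = 40.54
|L(j6.6)| = 337 / 40.54 = 8.3126
20 log₁₀(8.3126) = 18.39 dB

18.4 dB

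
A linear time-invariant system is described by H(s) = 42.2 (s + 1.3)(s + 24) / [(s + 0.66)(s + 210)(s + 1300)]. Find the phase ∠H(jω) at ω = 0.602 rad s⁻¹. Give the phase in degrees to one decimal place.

-16.3°

∠(j0.602 + 1.3) = arctan(0.602/1.3) = 24.85°
∠(j0.602 + 24) = arctan(0.602/24) = 1.44°
∠(j0.602 + 0.66) = arctan(0.602/0.66) = 42.37°
∠(j0.602 + 210) = arctan(0.602/210) = 0.16°
∠(j0.602 + 1300) = arctan(0.602/1300) = 0.03°
∠H(j0.602) = 24.85° + 1.44° − (42.37° + 0.16° + 0.03°) = -16.27°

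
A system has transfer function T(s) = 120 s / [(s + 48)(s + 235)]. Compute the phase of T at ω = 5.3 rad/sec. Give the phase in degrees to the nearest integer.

∠(j5.3) = 90.00°
∠(j5.3 + 48) = arctan(5.3/48) = 6.30°
∠(j5.3 + 235) = arctan(5.3/235) = 1.29°
∠T(j5.3) = 90.00° − (6.30° + 1.29°) = 82.41°

82°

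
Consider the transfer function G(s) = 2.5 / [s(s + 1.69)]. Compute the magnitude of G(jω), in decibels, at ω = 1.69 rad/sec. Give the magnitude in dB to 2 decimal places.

-4.17 dB

|j1.69 + 1.69| = √(1.69² + 1.69²) = 2.39
|j1.69| = 1.69
|G(j1.69)| = 2.5 / (2.39 × 1.69) = 0.61894
20 log₁₀(0.61894) = -4.167 dB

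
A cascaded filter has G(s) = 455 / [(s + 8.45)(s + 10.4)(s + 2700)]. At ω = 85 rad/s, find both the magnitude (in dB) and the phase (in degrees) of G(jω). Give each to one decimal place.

|G| = -92.8 dB, ∠G = -169.2°

|j85 + 8.45| = √(85² + 8.45²) = 85.42
|j85 + 10.4| = √(85² + 10.4²) = 85.63
|j85 + 2700| = √(85² + 2700²) = 2701
|G(j85)| = 455 / (85.42 × 85.63 × 2701) = 2.3027e-05
20 log₁₀(2.3027e-05) = -92.76 dB
∠(j85 + 8.45) = arctan(85/8.45) = 84.32°
∠(j85 + 10.4) = arctan(85/10.4) = 83.02°
∠(j85 + 2700) = arctan(85/2700) = 1.80°
∠G(j85) = − (84.32° + 83.02° + 1.80°) = -169.15°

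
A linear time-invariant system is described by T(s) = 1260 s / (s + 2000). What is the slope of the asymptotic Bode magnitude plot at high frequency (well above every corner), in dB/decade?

With 1 zero and 1 pole, the high-frequency asymptotic slope is 20 × (1 − 1) = 0 dB/decade.

0 dB/decade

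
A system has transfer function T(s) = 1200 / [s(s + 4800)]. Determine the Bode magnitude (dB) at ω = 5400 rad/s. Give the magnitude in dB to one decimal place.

|j5400 + 4800| = √(5400² + 4800²) = 7225
|j5400| = 5400
|T(j5400)| = 1200 / (7225 × 5400) = 3.0758e-05
20 log₁₀(3.0758e-05) = -90.24 dB

-90.2 dB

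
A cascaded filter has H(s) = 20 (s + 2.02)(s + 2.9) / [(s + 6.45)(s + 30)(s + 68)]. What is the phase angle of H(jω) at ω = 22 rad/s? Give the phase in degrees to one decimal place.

∠(j22 + 2.02) = arctan(22/2.02) = 84.75°
∠(j22 + 2.9) = arctan(22/2.9) = 82.49°
∠(j22 + 6.45) = arctan(22/6.45) = 73.66°
∠(j22 + 30) = arctan(22/30) = 36.25°
∠(j22 + 68) = arctan(22/68) = 17.93°
∠H(j22) = 84.75° + 82.49° − (73.66° + 36.25° + 17.93°) = 39.40°

39.4°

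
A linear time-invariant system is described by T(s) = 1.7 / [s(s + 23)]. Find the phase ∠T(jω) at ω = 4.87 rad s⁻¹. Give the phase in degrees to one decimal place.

-102.0°

∠(j4.87 + 23) = arctan(4.87/23) = 11.96°
∠(j4.87) = 90.00°
∠T(j4.87) = − (11.96° + 90.00°) = -101.96°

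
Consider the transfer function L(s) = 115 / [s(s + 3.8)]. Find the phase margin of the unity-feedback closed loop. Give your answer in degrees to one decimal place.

Gain crossover: |L(jω)| = 1 at ω ≈ 10.4 rad/s.
∠L(j10.4) = −90° − arctan(10.4/3.8) ≈ -159.92°
PM = 180° + (-159.92°) = 20.08°

20.1°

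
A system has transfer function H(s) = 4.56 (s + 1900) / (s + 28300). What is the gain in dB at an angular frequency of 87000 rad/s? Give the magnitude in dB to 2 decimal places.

|j87000 + 1900| = √(87000² + 1900²) = 8.702e+04
|j87000 + 28300| = √(87000² + 28300²) = 9.149e+04
|H(j87000)| = 4.56 × 8.702e+04 / 9.149e+04 = 4.3374
20 log₁₀(4.3374) = 12.745 dB

12.74 dB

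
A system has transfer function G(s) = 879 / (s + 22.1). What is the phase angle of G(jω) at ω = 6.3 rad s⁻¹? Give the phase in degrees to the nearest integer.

-16 deg

∠(j6.3 + 22.1) = arctan(6.3/22.1) = 15.91°
∠G(j6.3) = −15.91° = -15.91°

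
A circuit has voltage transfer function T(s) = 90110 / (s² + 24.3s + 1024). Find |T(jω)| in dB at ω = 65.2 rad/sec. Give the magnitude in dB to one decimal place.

|(j65.2)² + 24.3(j65.2) + 1024| = |-3227 + j1584.4| = 3595
|T(j65.2)| = 90110 / 3595 = 25.065
20 log₁₀(25.065) = 27.98 dB

28.0 dB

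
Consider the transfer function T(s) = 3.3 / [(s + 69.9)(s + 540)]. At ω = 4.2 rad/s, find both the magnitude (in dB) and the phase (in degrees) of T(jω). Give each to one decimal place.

|T| = -81.2 dB, ∠T = -3.9°

|j4.2 + 69.9| = √(4.2² + 69.9²) = 70.03
|j4.2 + 540| = √(4.2² + 540²) = 540
|T(j4.2)| = 3.3 / (70.03 × 540) = 8.7266e-05
20 log₁₀(8.7266e-05) = -81.18 dB
∠(j4.2 + 69.9) = arctan(4.2/69.9) = 3.44°
∠(j4.2 + 540) = arctan(4.2/540) = 0.45°
∠T(j4.2) = − (3.44° + 0.45°) = -3.88°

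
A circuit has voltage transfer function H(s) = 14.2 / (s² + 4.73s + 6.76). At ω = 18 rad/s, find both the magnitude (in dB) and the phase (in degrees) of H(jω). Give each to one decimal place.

|H| = -27.3 dB, ∠H = -165.0°

|(j18)² + 4.73(j18) + 6.76| = |-317.24 + j85.14| = 328.5
|H(j18)| = 14.2 / 328.5 = 0.043231
20 log₁₀(0.043231) = -27.28 dB
∠[(j18)² + 4.73(j18) + 6.76] = ∠[-317.24 + j85.14] = 164.98°
∠H(j18) = −164.98° = -164.98°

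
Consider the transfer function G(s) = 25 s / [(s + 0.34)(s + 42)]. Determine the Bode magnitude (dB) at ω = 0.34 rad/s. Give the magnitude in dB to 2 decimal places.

-7.52 dB

|j0.34| = 0.34
|j0.34 + 0.34| = √(0.34² + 0.34²) = 0.4808
|j0.34 + 42| = √(0.34² + 42²) = 42
|G(j0.34)| = 25 × 0.34 / (0.4808 × 42) = 0.42088
20 log₁₀(0.42088) = -7.517 dB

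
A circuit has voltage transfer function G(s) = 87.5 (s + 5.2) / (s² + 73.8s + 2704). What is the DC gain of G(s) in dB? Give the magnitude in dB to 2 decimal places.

-15.48 dB

G(0) = 87.5 × 5.2 / 2704 = 0.16827
20 log₁₀(0.16827) = -15.480 dB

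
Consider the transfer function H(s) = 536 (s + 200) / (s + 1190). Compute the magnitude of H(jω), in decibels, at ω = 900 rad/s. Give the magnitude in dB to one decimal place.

50.4 dB

|j900 + 200| = √(900² + 200²) = 922
|j900 + 1190| = √(900² + 1190²) = 1492
|H(j900)| = 536 × 922 / 1492 = 331.21
20 log₁₀(331.21) = 50.40 dB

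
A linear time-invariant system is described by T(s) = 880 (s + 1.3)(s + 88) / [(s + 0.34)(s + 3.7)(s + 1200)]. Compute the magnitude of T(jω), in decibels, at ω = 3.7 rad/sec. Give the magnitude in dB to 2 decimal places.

22.30 dB

|j3.7 + 1.3| = √(3.7² + 1.3²) = 3.922
|j3.7 + 88| = √(3.7² + 88²) = 88.08
|j3.7 + 0.34| = √(3.7² + 0.34²) = 3.716
|j3.7 + 3.7| = √(3.7² + 3.7²) = 5.233
|j3.7 + 1200| = √(3.7² + 1200²) = 1200
|T(j3.7)| = 880 × 3.922 × 88.08 / (3.716 × 5.233 × 1200) = 13.029
20 log₁₀(13.029) = 22.298 dB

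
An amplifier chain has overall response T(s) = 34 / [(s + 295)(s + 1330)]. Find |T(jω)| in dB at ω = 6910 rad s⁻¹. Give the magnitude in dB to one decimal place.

-123.1 dB

|j6910 + 295| = √(6910² + 295²) = 6916
|j6910 + 1330| = √(6910² + 1330²) = 7037
|T(j6910)| = 34 / (6916 × 7037) = 6.986e-07
20 log₁₀(6.986e-07) = -123.12 dB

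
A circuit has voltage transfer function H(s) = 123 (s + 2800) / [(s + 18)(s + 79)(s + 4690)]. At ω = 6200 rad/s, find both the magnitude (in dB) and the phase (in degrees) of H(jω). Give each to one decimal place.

|j6200 + 2800| = √(6200² + 2800²) = 6803
|j6200 + 18| = √(6200² + 18²) = 6200
|j6200 + 79| = √(6200² + 79²) = 6201
|j6200 + 4690| = √(6200² + 4690²) = 7774
|H(j6200)| = 123 × 6803 / (6200 × 6201 × 7774) = 2.7998e-06
20 log₁₀(2.7998e-06) = -111.06 dB
∠(j6200 + 2800) = arctan(6200/2800) = 65.70°
∠(j6200 + 18) = arctan(6200/18) = 89.83°
∠(j6200 + 79) = arctan(6200/79) = 89.27°
∠(j6200 + 4690) = arctan(6200/4690) = 52.89°
∠H(j6200) = 65.70° − (89.83° + 89.27° + 52.89°) = -166.30°

|H| = -111.1 dB, ∠H = -166.3°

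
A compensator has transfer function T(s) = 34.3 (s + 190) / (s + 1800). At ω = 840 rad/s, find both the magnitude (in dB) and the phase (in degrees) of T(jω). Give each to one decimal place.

|j840 + 190| = √(840² + 190²) = 861.2
|j840 + 1800| = √(840² + 1800²) = 1986
|T(j840)| = 34.3 × 861.2 / 1986 = 14.871
20 log₁₀(14.871) = 23.45 dB
∠(j840 + 190) = arctan(840/190) = 77.25°
∠(j840 + 1800) = arctan(840/1800) = 25.02°
∠T(j840) = 77.25° − 25.02° = 52.24°

|T| = 23.4 dB, ∠T = 52.2°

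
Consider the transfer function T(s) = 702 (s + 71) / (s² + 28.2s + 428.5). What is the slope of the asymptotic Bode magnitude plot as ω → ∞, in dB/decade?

With 1 zero and 2 poles, the high-frequency asymptotic slope is 20 × (1 − 2) = -20 dB/decade.

-20 dB/decade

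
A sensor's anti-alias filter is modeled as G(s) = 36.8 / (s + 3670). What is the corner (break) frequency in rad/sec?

The single real pole at s = −3670 gives a corner at ω = 3670 rad/sec.

3670 rad/sec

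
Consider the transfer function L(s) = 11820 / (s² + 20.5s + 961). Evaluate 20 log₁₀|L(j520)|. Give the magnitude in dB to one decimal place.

-27.2 dB

|(j520)² + 20.5(j520) + 961| = |-2.6944e+05 + j10660| = 2.696e+05
|L(j520)| = 11820 / 2.696e+05 = 0.043835
20 log₁₀(0.043835) = -27.16 dB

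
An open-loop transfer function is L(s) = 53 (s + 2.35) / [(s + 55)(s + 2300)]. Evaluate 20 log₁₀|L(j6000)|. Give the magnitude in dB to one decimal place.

|j6000 + 2.35| = √(6000² + 2.35²) = 6000
|j6000 + 55| = √(6000² + 55²) = 6000
|j6000 + 2300| = √(6000² + 2300²) = 6426
|L(j6000)| = 53 × 6000 / (6000 × 6426) = 0.0082477
20 log₁₀(0.0082477) = -41.67 dB

-41.7 dB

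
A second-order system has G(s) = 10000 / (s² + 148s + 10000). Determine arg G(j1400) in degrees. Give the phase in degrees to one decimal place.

∠[(j1400)² + 148(j1400) + 10000] = ∠[-1.95e+06 + j2.072e+05] = 173.93°
∠G(j1400) = −173.93° = -173.93°

-173.9°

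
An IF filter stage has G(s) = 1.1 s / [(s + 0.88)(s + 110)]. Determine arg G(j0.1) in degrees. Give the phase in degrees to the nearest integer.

∠(j0.1) = 90.00°
∠(j0.1 + 0.88) = arctan(0.1/0.88) = 6.48°
∠(j0.1 + 110) = arctan(0.1/110) = 0.05°
∠G(j0.1) = 90.00° − (6.48° + 0.05°) = 83.46°

83 deg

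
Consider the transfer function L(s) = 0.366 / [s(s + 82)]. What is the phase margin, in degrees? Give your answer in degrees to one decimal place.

Gain crossover: |L(jω)| = 1 at ω ≈ 0.00446 rad/s.
∠L(j0.00446) = −90° − arctan(0.00446/82) ≈ -90.00°
PM = 180° + (-90.00°) = 90.00°

90.0°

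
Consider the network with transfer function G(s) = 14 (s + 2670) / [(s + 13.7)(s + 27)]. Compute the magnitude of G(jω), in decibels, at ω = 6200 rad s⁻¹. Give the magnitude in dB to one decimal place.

-52.2 dB

|j6200 + 2670| = √(6200² + 2670²) = 6750
|j6200 + 13.7| = √(6200² + 13.7²) = 6200
|j6200 + 27| = √(6200² + 27²) = 6200
|G(j6200)| = 14 × 6750 / (6200 × 6200) = 0.0024585
20 log₁₀(0.0024585) = -52.19 dB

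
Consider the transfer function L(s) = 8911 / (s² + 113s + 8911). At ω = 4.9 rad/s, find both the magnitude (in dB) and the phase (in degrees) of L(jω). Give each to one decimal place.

|L| = 0.0 dB, ∠L = -3.6°

|(j4.9)² + 113(j4.9) + 8911| = |8887 + j553.7| = 8904
|L(j4.9)| = 8911 / 8904 = 1.0008
20 log₁₀(1.0008) = 0.01 dB
∠[(j4.9)² + 113(j4.9) + 8911] = ∠[8887 + j553.7] = 3.57°
∠L(j4.9) = −3.57° = -3.57°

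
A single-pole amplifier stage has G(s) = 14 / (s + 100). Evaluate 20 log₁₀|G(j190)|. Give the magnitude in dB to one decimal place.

-23.7 dB

|j190 + 100| = √(190² + 100²) = 214.7
|G(j190)| = 14 / 214.7 = 0.065205
20 log₁₀(0.065205) = -23.71 dB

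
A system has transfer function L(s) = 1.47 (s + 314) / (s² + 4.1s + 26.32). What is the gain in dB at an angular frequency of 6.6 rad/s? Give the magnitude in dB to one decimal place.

23.2 dB

|j6.6 + 314| = √(6.6² + 314²) = 314.1
|(j6.6)² + 4.1(j6.6) + 26.32| = |-17.24 + j27.06| = 32.09
|L(j6.6)| = 1.47 × 314.1 / 32.09 = 14.389
20 log₁₀(14.389) = 23.16 dB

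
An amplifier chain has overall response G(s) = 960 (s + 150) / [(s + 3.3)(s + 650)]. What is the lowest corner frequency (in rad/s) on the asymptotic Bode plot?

Break frequencies occur at each pole and zero magnitude: 3.3 rad/s, 150 rad/s, 650 rad/s.
The lowest is 3.3 rad/s.

3.3 rad/s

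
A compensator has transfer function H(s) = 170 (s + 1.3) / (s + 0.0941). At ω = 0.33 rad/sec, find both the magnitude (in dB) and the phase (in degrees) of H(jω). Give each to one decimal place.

|j0.33 + 1.3| = √(0.33² + 1.3²) = 1.341
|j0.33 + 0.0941| = √(0.33² + 0.0941²) = 0.3432
|H(j0.33)| = 170 × 1.341 / 0.3432 = 664.45
20 log₁₀(664.45) = 56.45 dB
∠(j0.33 + 1.3) = arctan(0.33/1.3) = 14.24°
∠(j0.33 + 0.0941) = arctan(0.33/0.0941) = 74.08°
∠H(j0.33) = 14.24° − 74.08° = -59.84°

|H| = 56.4 dB, ∠H = -59.8°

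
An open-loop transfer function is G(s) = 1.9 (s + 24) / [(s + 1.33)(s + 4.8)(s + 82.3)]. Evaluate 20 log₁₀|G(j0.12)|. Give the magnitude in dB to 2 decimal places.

-21.27 dB

|j0.12 + 24| = √(0.12² + 24²) = 24
|j0.12 + 1.33| = √(0.12² + 1.33²) = 1.335
|j0.12 + 4.8| = √(0.12² + 4.8²) = 4.801
|j0.12 + 82.3| = √(0.12² + 82.3²) = 82.3
|G(j0.12)| = 1.9 × 24 / (1.335 × 4.801 × 82.3) = 0.086413
20 log₁₀(0.086413) = -21.268 dB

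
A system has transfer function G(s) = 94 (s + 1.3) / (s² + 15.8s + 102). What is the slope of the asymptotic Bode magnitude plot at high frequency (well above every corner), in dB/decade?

-20 dB/decade

With 1 zero and 2 poles, the high-frequency asymptotic slope is 20 × (1 − 2) = -20 dB/decade.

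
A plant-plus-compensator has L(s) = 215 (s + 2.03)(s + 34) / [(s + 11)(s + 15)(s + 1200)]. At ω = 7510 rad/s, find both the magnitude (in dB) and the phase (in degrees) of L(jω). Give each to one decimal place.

|L| = -31.0 dB, ∠L = -81.0°

|j7510 + 2.03| = √(7510² + 2.03²) = 7510
|j7510 + 34| = √(7510² + 34²) = 7510
|j7510 + 11| = √(7510² + 11²) = 7510
|j7510 + 15| = √(7510² + 15²) = 7510
|j7510 + 1200| = √(7510² + 1200²) = 7605
|L(j7510)| = 215 × 7510 × 7510 / (7510 × 7510 × 7605) = 0.02827
20 log₁₀(0.02827) = -30.97 dB
∠(j7510 + 2.03) = arctan(7510/2.03) = 89.98°
∠(j7510 + 34) = arctan(7510/34) = 89.74°
∠(j7510 + 11) = arctan(7510/11) = 89.92°
∠(j7510 + 15) = arctan(7510/15) = 89.89°
∠(j7510 + 1200) = arctan(7510/1200) = 80.92°
∠L(j7510) = 89.98° + 89.74° − (89.92° + 89.89° + 80.92°) = -81.00°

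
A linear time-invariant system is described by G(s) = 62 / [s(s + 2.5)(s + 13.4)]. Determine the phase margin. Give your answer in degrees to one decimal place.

Gain crossover: |G(jω)| = 1 at ω ≈ 1.56 rad/sec.
∠G(j1.56) = −90° − arctan(1.56/2.5) − arctan(1.56/13.4) ≈ -128.60°
PM = 180° + (-128.60°) = 51.40°

51.4 deg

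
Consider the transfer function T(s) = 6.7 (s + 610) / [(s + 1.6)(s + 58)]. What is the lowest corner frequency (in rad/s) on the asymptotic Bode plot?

1.6 rad/s

Break frequencies occur at each pole and zero magnitude: 1.6 rad/s, 58 rad/s, 610 rad/s.
The lowest is 1.6 rad/s.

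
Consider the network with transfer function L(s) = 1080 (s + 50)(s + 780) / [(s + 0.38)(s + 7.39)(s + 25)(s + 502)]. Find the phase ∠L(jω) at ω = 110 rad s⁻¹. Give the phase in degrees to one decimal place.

∠(j110 + 50) = arctan(110/50) = 65.56°
∠(j110 + 780) = arctan(110/780) = 8.03°
∠(j110 + 0.38) = arctan(110/0.38) = 89.80°
∠(j110 + 7.39) = arctan(110/7.39) = 86.16°
∠(j110 + 25) = arctan(110/25) = 77.20°
∠(j110 + 502) = arctan(110/502) = 12.36°
∠L(j110) = 65.56° + 8.03° − (89.80° + 86.16° + 77.20° + 12.36°) = -191.93°

-191.9°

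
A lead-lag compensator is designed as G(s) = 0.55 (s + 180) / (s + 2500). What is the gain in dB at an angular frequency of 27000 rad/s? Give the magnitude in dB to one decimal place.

-5.2 dB

|j27000 + 180| = √(27000² + 180²) = 2.7e+04
|j27000 + 2500| = √(27000² + 2500²) = 2.712e+04
|G(j27000)| = 0.55 × 2.7e+04 / 2.712e+04 = 0.54767
20 log₁₀(0.54767) = -5.23 dB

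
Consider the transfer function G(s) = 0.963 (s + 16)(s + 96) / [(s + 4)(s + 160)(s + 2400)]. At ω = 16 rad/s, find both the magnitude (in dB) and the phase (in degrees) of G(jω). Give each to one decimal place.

|G| = -69.5 dB, ∠G = -27.6°

|j16 + 16| = √(16² + 16²) = 22.63
|j16 + 96| = √(16² + 96²) = 97.32
|j16 + 4| = √(16² + 4²) = 16.49
|j16 + 160| = √(16² + 160²) = 160.8
|j16 + 2400| = √(16² + 2400²) = 2400
|G(j16)| = 0.963 × 22.63 × 97.32 / (16.49 × 160.8 × 2400) = 0.00033319
20 log₁₀(0.00033319) = -69.55 dB
∠(j16 + 16) = arctan(16/16) = 45.00°
∠(j16 + 96) = arctan(16/96) = 9.46°
∠(j16 + 4) = arctan(16/4) = 75.96°
∠(j16 + 160) = arctan(16/160) = 5.71°
∠(j16 + 2400) = arctan(16/2400) = 0.38°
∠G(j16) = 45.00° + 9.46° − (75.96° + 5.71° + 0.38°) = -27.59°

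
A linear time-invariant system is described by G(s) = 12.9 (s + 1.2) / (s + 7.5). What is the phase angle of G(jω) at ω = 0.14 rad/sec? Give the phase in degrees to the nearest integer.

6 deg

∠(j0.14 + 1.2) = arctan(0.14/1.2) = 6.65°
∠(j0.14 + 7.5) = arctan(0.14/7.5) = 1.07°
∠G(j0.14) = 6.65° − 1.07° = 5.59°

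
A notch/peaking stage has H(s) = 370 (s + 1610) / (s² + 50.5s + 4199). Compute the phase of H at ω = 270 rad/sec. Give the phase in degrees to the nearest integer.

∠(j270 + 1610) = arctan(270/1610) = 9.52°
∠[(j270)² + 50.5(j270) + 4199] = ∠[-68701 + j13635] = 168.77°
∠H(j270) = 9.52° − 168.77° = -159.25°

-159 deg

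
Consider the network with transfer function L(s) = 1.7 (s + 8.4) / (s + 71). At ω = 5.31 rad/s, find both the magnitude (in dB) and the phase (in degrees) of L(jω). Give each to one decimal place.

|j5.31 + 8.4| = √(5.31² + 8.4²) = 9.938
|j5.31 + 71| = √(5.31² + 71²) = 71.2
|L(j5.31)| = 1.7 × 9.938 / 71.2 = 0.23728
20 log₁₀(0.23728) = -12.49 dB
∠(j5.31 + 8.4) = arctan(5.31/8.4) = 32.30°
∠(j5.31 + 71) = arctan(5.31/71) = 4.28°
∠L(j5.31) = 32.30° − 4.28° = 28.02°

|L| = -12.5 dB, ∠L = 28.0 deg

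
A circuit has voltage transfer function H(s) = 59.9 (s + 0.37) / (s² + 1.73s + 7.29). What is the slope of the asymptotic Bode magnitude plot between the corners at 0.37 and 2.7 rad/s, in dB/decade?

In this band the factors already past their corner are: zero at 0.37; net slope = 20 dB/decade.

20 dB/decade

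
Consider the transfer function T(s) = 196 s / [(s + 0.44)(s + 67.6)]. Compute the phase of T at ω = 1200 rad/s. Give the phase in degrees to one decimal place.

-86.8°

∠(j1200) = 90.00°
∠(j1200 + 0.44) = arctan(1200/0.44) = 89.98°
∠(j1200 + 67.6) = arctan(1200/67.6) = 86.78°
∠T(j1200) = 90.00° − (89.98° + 86.78°) = -86.75°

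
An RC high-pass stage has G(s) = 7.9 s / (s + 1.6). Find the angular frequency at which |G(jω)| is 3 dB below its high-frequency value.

1.6 rad/s

For a single-pole high-pass, the −3 dB point is at the pole: ω = 1.6 rad/s.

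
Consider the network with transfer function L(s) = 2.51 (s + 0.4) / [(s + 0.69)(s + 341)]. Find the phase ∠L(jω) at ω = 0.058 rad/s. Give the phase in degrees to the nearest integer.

3°

∠(j0.058 + 0.4) = arctan(0.058/0.4) = 8.25°
∠(j0.058 + 0.69) = arctan(0.058/0.69) = 4.80°
∠(j0.058 + 341) = arctan(0.058/341) = 0.01°
∠L(j0.058) = 8.25° − (4.80° + 0.01°) = 3.44°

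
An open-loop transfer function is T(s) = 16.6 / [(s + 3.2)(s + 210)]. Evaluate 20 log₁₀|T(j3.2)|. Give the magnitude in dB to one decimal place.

|j3.2 + 3.2| = √(3.2² + 3.2²) = 4.525
|j3.2 + 210| = √(3.2² + 210²) = 210
|T(j3.2)| = 16.6 / (4.525 × 210) = 0.017465
20 log₁₀(0.017465) = -35.16 dB

-35.2 dB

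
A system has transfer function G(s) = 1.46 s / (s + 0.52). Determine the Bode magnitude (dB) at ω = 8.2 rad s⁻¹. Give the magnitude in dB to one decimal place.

|j8.2| = 8.2
|j8.2 + 0.52| = √(8.2² + 0.52²) = 8.216
|G(j8.2)| = 1.46 × 8.2 / 8.216 = 1.4571
20 log₁₀(1.4571) = 3.27 dB

3.3 dB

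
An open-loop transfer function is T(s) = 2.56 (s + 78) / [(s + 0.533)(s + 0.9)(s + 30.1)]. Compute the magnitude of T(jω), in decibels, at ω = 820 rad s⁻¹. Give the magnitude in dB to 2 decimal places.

|j820 + 78| = √(820² + 78²) = 823.7
|j820 + 0.533| = √(820² + 0.533²) = 820
|j820 + 0.9| = √(820² + 0.9²) = 820
|j820 + 30.1| = √(820² + 30.1²) = 820.6
|T(j820)| = 2.56 × 823.7 / (820 × 820 × 820.6) = 3.8219e-06
20 log₁₀(3.8219e-06) = -108.354 dB

-108.35 dB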